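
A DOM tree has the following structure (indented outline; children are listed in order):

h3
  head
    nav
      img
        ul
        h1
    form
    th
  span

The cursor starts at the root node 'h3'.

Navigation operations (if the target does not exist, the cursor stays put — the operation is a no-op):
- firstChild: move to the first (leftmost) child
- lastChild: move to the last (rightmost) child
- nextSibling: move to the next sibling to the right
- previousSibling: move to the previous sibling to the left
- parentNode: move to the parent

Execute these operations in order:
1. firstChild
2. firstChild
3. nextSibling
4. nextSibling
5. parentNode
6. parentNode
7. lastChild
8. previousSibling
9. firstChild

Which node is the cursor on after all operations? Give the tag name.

Answer: nav

Derivation:
After 1 (firstChild): head
After 2 (firstChild): nav
After 3 (nextSibling): form
After 4 (nextSibling): th
After 5 (parentNode): head
After 6 (parentNode): h3
After 7 (lastChild): span
After 8 (previousSibling): head
After 9 (firstChild): nav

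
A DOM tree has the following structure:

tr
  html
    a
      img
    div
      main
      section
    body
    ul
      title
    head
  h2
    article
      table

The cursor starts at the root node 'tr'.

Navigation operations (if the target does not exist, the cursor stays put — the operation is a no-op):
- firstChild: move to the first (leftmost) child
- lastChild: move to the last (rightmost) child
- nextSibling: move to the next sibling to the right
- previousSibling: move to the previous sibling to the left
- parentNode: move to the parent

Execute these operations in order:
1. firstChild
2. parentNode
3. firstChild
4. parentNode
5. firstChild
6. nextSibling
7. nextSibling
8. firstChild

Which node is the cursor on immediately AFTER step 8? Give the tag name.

After 1 (firstChild): html
After 2 (parentNode): tr
After 3 (firstChild): html
After 4 (parentNode): tr
After 5 (firstChild): html
After 6 (nextSibling): h2
After 7 (nextSibling): h2 (no-op, stayed)
After 8 (firstChild): article

Answer: article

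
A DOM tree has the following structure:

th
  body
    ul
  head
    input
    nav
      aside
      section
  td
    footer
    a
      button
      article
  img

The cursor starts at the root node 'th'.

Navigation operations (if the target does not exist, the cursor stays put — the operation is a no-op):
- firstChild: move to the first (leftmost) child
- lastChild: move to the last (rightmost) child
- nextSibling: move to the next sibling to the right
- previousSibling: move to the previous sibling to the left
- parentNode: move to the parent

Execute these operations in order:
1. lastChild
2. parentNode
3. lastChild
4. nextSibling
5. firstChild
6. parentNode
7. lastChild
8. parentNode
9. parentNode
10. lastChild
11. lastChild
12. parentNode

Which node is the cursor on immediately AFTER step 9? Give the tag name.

After 1 (lastChild): img
After 2 (parentNode): th
After 3 (lastChild): img
After 4 (nextSibling): img (no-op, stayed)
After 5 (firstChild): img (no-op, stayed)
After 6 (parentNode): th
After 7 (lastChild): img
After 8 (parentNode): th
After 9 (parentNode): th (no-op, stayed)

Answer: th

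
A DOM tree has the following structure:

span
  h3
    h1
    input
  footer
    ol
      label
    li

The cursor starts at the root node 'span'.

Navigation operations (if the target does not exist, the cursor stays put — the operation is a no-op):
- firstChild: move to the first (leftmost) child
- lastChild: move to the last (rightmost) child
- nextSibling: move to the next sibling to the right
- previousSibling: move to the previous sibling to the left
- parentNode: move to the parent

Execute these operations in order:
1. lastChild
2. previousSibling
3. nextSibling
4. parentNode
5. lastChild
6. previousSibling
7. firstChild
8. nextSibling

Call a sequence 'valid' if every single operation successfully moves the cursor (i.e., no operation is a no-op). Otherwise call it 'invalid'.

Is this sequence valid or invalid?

After 1 (lastChild): footer
After 2 (previousSibling): h3
After 3 (nextSibling): footer
After 4 (parentNode): span
After 5 (lastChild): footer
After 6 (previousSibling): h3
After 7 (firstChild): h1
After 8 (nextSibling): input

Answer: valid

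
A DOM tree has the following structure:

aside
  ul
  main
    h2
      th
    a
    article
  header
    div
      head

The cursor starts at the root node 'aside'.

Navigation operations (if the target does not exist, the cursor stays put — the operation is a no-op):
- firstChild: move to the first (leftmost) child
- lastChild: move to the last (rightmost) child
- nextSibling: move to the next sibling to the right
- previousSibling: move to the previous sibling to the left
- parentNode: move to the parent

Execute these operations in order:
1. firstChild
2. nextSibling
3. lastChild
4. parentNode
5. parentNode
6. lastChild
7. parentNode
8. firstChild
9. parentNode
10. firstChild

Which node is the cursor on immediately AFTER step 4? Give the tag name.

Answer: main

Derivation:
After 1 (firstChild): ul
After 2 (nextSibling): main
After 3 (lastChild): article
After 4 (parentNode): main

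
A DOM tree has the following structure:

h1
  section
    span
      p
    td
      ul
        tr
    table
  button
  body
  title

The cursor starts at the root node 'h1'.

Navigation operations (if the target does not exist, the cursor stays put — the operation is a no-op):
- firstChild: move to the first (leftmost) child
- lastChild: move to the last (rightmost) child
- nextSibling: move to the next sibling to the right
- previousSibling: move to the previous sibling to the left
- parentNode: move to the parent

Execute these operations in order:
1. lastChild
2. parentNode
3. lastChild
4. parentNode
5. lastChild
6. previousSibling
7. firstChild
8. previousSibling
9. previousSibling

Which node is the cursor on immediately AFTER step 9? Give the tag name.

After 1 (lastChild): title
After 2 (parentNode): h1
After 3 (lastChild): title
After 4 (parentNode): h1
After 5 (lastChild): title
After 6 (previousSibling): body
After 7 (firstChild): body (no-op, stayed)
After 8 (previousSibling): button
After 9 (previousSibling): section

Answer: section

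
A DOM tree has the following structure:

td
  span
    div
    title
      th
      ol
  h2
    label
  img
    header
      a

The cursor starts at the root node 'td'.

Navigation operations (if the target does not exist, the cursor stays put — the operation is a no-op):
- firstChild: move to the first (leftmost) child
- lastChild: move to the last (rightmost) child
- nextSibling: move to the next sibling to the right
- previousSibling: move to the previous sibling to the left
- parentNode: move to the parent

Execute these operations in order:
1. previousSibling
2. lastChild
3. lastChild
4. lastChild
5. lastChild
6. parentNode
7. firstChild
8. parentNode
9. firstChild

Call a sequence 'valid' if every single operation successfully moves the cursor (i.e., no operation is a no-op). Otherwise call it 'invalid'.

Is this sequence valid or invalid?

After 1 (previousSibling): td (no-op, stayed)
After 2 (lastChild): img
After 3 (lastChild): header
After 4 (lastChild): a
After 5 (lastChild): a (no-op, stayed)
After 6 (parentNode): header
After 7 (firstChild): a
After 8 (parentNode): header
After 9 (firstChild): a

Answer: invalid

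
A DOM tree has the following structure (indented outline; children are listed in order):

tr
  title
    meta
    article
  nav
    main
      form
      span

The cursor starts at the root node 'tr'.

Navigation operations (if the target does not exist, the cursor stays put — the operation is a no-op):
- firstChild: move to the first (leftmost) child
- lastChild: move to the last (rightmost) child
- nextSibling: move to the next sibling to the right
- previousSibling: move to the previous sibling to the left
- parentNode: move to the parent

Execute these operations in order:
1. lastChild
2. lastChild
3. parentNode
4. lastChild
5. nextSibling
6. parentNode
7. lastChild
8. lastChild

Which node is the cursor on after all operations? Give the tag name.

Answer: span

Derivation:
After 1 (lastChild): nav
After 2 (lastChild): main
After 3 (parentNode): nav
After 4 (lastChild): main
After 5 (nextSibling): main (no-op, stayed)
After 6 (parentNode): nav
After 7 (lastChild): main
After 8 (lastChild): span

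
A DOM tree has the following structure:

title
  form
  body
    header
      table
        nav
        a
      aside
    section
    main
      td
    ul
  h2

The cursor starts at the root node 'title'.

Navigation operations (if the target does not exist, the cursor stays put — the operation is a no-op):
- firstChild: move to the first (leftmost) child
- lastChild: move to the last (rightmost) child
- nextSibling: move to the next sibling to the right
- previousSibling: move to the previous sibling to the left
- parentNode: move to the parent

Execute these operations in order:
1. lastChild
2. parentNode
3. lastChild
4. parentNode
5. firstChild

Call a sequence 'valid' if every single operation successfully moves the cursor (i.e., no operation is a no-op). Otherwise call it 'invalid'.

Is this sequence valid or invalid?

Answer: valid

Derivation:
After 1 (lastChild): h2
After 2 (parentNode): title
After 3 (lastChild): h2
After 4 (parentNode): title
After 5 (firstChild): form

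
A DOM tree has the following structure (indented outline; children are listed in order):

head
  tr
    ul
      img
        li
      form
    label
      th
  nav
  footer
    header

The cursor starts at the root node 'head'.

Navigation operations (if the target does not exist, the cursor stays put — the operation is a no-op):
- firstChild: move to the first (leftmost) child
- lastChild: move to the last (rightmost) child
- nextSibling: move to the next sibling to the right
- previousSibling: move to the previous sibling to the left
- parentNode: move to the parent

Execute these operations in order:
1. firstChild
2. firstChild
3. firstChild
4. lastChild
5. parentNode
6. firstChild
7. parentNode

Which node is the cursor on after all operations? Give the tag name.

Answer: img

Derivation:
After 1 (firstChild): tr
After 2 (firstChild): ul
After 3 (firstChild): img
After 4 (lastChild): li
After 5 (parentNode): img
After 6 (firstChild): li
After 7 (parentNode): img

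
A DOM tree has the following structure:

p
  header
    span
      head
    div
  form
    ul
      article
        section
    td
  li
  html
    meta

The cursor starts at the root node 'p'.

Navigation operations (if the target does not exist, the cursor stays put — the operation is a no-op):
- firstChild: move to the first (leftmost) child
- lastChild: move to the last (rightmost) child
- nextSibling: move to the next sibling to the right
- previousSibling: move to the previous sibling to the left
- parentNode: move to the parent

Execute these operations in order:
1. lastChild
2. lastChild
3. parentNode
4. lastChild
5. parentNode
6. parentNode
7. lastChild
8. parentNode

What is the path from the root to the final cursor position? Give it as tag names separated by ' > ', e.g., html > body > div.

Answer: p

Derivation:
After 1 (lastChild): html
After 2 (lastChild): meta
After 3 (parentNode): html
After 4 (lastChild): meta
After 5 (parentNode): html
After 6 (parentNode): p
After 7 (lastChild): html
After 8 (parentNode): p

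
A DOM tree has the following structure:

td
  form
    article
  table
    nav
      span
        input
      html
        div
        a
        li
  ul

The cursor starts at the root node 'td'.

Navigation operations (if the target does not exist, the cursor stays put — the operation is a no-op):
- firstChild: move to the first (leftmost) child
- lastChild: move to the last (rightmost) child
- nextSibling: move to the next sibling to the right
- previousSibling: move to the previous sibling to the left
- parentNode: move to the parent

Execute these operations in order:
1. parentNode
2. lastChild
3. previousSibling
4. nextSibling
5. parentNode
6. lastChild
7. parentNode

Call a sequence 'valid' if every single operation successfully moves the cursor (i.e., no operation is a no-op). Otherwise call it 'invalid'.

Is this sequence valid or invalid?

After 1 (parentNode): td (no-op, stayed)
After 2 (lastChild): ul
After 3 (previousSibling): table
After 4 (nextSibling): ul
After 5 (parentNode): td
After 6 (lastChild): ul
After 7 (parentNode): td

Answer: invalid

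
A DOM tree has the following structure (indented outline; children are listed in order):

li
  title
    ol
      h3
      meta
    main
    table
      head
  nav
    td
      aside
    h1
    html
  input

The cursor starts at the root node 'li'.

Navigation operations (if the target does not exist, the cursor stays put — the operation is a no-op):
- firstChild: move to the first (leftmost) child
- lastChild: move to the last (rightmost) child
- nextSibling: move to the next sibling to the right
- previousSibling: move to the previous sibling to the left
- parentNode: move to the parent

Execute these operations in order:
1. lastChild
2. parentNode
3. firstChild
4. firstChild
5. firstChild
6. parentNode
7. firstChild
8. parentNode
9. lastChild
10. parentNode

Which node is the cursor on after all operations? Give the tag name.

Answer: ol

Derivation:
After 1 (lastChild): input
After 2 (parentNode): li
After 3 (firstChild): title
After 4 (firstChild): ol
After 5 (firstChild): h3
After 6 (parentNode): ol
After 7 (firstChild): h3
After 8 (parentNode): ol
After 9 (lastChild): meta
After 10 (parentNode): ol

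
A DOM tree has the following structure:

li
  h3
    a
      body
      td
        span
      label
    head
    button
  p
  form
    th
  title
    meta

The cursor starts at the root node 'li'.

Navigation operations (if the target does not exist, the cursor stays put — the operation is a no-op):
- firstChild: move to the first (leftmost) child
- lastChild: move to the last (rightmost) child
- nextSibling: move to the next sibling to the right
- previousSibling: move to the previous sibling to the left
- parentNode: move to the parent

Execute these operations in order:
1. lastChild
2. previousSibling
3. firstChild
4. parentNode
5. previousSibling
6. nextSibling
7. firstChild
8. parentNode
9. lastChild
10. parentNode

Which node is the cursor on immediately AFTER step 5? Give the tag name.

Answer: p

Derivation:
After 1 (lastChild): title
After 2 (previousSibling): form
After 3 (firstChild): th
After 4 (parentNode): form
After 5 (previousSibling): p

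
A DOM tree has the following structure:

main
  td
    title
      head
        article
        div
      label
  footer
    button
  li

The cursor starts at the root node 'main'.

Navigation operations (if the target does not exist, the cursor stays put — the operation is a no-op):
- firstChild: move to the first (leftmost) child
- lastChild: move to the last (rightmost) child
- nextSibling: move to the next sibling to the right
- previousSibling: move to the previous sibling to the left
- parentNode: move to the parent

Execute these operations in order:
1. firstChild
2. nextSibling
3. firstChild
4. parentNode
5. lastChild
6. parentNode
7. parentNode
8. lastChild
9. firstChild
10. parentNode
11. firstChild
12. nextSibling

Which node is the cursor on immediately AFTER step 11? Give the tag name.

Answer: td

Derivation:
After 1 (firstChild): td
After 2 (nextSibling): footer
After 3 (firstChild): button
After 4 (parentNode): footer
After 5 (lastChild): button
After 6 (parentNode): footer
After 7 (parentNode): main
After 8 (lastChild): li
After 9 (firstChild): li (no-op, stayed)
After 10 (parentNode): main
After 11 (firstChild): td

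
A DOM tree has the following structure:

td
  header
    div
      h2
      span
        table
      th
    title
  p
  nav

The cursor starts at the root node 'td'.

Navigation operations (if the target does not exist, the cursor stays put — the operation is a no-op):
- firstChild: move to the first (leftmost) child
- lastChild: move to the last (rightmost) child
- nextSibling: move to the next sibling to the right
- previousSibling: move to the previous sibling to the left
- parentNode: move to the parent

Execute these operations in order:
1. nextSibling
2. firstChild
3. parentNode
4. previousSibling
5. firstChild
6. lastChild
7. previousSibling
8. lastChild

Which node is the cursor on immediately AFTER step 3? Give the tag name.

Answer: td

Derivation:
After 1 (nextSibling): td (no-op, stayed)
After 2 (firstChild): header
After 3 (parentNode): td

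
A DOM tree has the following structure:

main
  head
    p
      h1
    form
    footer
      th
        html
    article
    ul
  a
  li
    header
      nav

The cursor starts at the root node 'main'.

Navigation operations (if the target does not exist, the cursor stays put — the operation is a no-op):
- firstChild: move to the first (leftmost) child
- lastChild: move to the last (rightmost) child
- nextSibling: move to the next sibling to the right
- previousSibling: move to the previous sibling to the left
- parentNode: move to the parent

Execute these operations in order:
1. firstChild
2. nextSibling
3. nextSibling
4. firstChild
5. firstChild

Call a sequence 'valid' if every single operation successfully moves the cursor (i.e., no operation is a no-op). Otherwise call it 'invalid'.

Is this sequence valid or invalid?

Answer: valid

Derivation:
After 1 (firstChild): head
After 2 (nextSibling): a
After 3 (nextSibling): li
After 4 (firstChild): header
After 5 (firstChild): nav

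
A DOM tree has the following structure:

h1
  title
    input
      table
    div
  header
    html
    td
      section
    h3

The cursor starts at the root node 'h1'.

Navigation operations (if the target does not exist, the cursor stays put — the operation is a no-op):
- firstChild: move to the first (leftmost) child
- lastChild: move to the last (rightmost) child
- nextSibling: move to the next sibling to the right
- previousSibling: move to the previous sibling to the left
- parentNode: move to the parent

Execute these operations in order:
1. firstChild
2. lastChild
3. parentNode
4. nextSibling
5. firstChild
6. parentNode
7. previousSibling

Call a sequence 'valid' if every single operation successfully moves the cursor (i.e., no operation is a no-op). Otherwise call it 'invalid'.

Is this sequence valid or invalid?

Answer: valid

Derivation:
After 1 (firstChild): title
After 2 (lastChild): div
After 3 (parentNode): title
After 4 (nextSibling): header
After 5 (firstChild): html
After 6 (parentNode): header
After 7 (previousSibling): title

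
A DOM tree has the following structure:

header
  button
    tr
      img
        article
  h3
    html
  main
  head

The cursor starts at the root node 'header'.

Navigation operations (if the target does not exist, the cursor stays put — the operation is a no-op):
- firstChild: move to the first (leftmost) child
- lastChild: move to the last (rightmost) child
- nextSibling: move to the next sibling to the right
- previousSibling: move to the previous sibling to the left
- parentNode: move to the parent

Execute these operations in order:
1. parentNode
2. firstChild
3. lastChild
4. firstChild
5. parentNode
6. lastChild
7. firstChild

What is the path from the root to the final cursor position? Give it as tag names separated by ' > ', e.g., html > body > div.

Answer: header > button > tr > img > article

Derivation:
After 1 (parentNode): header (no-op, stayed)
After 2 (firstChild): button
After 3 (lastChild): tr
After 4 (firstChild): img
After 5 (parentNode): tr
After 6 (lastChild): img
After 7 (firstChild): article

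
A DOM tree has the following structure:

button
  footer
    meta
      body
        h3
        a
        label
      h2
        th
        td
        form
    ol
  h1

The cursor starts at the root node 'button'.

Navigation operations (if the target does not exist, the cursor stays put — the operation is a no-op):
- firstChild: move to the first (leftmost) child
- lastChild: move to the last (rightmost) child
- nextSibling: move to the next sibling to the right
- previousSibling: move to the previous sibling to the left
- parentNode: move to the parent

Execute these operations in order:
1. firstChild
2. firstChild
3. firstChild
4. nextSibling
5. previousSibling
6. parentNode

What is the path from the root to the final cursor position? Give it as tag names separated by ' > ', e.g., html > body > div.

After 1 (firstChild): footer
After 2 (firstChild): meta
After 3 (firstChild): body
After 4 (nextSibling): h2
After 5 (previousSibling): body
After 6 (parentNode): meta

Answer: button > footer > meta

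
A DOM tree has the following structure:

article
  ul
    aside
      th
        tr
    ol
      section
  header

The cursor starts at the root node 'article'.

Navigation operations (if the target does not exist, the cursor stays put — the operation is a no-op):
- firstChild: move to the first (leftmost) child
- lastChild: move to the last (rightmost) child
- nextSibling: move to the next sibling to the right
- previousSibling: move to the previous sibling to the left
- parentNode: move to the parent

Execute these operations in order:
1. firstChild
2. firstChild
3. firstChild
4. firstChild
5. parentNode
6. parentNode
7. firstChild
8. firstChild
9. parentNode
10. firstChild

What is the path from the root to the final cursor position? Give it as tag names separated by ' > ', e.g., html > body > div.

Answer: article > ul > aside > th > tr

Derivation:
After 1 (firstChild): ul
After 2 (firstChild): aside
After 3 (firstChild): th
After 4 (firstChild): tr
After 5 (parentNode): th
After 6 (parentNode): aside
After 7 (firstChild): th
After 8 (firstChild): tr
After 9 (parentNode): th
After 10 (firstChild): tr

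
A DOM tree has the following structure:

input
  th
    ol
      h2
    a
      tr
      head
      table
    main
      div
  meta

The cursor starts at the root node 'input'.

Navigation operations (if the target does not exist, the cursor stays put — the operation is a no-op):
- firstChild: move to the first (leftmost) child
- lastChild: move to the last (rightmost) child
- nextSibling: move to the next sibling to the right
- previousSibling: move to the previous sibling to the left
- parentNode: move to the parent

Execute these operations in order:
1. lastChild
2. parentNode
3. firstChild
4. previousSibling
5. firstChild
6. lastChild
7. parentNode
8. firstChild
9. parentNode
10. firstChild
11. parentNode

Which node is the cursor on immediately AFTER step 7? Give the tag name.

Answer: ol

Derivation:
After 1 (lastChild): meta
After 2 (parentNode): input
After 3 (firstChild): th
After 4 (previousSibling): th (no-op, stayed)
After 5 (firstChild): ol
After 6 (lastChild): h2
After 7 (parentNode): ol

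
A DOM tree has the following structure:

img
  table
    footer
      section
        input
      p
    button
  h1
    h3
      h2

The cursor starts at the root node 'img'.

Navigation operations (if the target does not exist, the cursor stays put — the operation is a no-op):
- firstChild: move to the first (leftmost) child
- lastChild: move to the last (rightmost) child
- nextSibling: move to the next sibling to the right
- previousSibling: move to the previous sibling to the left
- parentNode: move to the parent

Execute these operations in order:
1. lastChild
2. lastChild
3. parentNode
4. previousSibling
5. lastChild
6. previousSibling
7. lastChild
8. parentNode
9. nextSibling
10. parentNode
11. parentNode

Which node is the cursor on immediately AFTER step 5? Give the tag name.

Answer: button

Derivation:
After 1 (lastChild): h1
After 2 (lastChild): h3
After 3 (parentNode): h1
After 4 (previousSibling): table
After 5 (lastChild): button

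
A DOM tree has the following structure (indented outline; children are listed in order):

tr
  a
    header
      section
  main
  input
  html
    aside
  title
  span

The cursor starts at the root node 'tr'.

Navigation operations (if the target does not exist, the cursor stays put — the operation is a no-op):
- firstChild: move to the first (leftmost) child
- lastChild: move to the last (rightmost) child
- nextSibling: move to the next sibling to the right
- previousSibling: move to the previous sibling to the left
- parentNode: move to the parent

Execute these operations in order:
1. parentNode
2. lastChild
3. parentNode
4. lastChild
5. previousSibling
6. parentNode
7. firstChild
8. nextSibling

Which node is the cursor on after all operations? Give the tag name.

Answer: main

Derivation:
After 1 (parentNode): tr (no-op, stayed)
After 2 (lastChild): span
After 3 (parentNode): tr
After 4 (lastChild): span
After 5 (previousSibling): title
After 6 (parentNode): tr
After 7 (firstChild): a
After 8 (nextSibling): main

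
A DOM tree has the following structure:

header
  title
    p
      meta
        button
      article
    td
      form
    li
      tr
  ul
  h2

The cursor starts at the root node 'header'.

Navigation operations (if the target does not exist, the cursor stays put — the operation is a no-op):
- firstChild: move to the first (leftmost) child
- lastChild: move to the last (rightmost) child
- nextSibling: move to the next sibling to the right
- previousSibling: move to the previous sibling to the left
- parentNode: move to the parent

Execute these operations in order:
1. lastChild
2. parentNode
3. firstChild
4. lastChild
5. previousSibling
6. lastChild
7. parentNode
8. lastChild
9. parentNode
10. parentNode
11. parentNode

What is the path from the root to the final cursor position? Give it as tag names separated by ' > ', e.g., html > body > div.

Answer: header

Derivation:
After 1 (lastChild): h2
After 2 (parentNode): header
After 3 (firstChild): title
After 4 (lastChild): li
After 5 (previousSibling): td
After 6 (lastChild): form
After 7 (parentNode): td
After 8 (lastChild): form
After 9 (parentNode): td
After 10 (parentNode): title
After 11 (parentNode): header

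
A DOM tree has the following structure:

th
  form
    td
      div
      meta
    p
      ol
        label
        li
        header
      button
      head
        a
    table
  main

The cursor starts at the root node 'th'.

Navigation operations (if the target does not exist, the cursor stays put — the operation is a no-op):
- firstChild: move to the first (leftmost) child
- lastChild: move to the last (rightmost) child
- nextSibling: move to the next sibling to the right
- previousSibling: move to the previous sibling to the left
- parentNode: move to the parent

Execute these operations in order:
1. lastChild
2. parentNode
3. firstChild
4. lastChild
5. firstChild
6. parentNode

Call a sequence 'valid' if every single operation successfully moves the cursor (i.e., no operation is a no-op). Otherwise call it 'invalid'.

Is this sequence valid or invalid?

After 1 (lastChild): main
After 2 (parentNode): th
After 3 (firstChild): form
After 4 (lastChild): table
After 5 (firstChild): table (no-op, stayed)
After 6 (parentNode): form

Answer: invalid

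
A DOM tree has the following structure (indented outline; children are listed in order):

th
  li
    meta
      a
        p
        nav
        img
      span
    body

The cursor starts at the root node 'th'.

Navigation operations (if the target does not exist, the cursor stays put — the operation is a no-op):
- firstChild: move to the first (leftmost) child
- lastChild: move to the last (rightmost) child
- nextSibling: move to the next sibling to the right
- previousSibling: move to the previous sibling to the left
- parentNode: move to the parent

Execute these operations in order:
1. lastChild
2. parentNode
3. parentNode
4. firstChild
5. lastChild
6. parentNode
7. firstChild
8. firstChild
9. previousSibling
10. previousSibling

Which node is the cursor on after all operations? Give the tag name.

After 1 (lastChild): li
After 2 (parentNode): th
After 3 (parentNode): th (no-op, stayed)
After 4 (firstChild): li
After 5 (lastChild): body
After 6 (parentNode): li
After 7 (firstChild): meta
After 8 (firstChild): a
After 9 (previousSibling): a (no-op, stayed)
After 10 (previousSibling): a (no-op, stayed)

Answer: a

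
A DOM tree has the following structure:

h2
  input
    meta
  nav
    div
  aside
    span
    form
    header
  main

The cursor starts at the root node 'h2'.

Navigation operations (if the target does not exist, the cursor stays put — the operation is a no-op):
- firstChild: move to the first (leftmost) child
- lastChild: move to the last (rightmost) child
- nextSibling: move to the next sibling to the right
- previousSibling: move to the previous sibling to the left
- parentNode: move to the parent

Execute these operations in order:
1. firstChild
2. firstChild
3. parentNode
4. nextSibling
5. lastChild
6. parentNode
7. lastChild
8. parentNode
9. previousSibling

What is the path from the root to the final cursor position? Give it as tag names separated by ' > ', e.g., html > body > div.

Answer: h2 > input

Derivation:
After 1 (firstChild): input
After 2 (firstChild): meta
After 3 (parentNode): input
After 4 (nextSibling): nav
After 5 (lastChild): div
After 6 (parentNode): nav
After 7 (lastChild): div
After 8 (parentNode): nav
After 9 (previousSibling): input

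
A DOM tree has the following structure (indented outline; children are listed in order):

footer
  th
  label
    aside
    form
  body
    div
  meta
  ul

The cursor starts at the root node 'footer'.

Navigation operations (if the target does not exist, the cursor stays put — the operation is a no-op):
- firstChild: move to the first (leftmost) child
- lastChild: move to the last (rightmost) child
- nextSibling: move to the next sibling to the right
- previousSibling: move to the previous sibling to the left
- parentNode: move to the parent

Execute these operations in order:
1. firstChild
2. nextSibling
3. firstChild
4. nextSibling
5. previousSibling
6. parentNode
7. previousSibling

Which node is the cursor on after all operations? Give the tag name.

Answer: th

Derivation:
After 1 (firstChild): th
After 2 (nextSibling): label
After 3 (firstChild): aside
After 4 (nextSibling): form
After 5 (previousSibling): aside
After 6 (parentNode): label
After 7 (previousSibling): th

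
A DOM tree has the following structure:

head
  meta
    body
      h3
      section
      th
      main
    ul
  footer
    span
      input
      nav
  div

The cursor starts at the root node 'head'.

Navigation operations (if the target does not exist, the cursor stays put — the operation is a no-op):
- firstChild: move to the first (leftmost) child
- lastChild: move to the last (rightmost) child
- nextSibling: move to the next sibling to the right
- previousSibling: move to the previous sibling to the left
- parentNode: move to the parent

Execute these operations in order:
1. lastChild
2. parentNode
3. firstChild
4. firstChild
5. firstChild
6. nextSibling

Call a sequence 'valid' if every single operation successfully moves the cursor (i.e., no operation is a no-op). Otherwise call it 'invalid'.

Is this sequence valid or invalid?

After 1 (lastChild): div
After 2 (parentNode): head
After 3 (firstChild): meta
After 4 (firstChild): body
After 5 (firstChild): h3
After 6 (nextSibling): section

Answer: valid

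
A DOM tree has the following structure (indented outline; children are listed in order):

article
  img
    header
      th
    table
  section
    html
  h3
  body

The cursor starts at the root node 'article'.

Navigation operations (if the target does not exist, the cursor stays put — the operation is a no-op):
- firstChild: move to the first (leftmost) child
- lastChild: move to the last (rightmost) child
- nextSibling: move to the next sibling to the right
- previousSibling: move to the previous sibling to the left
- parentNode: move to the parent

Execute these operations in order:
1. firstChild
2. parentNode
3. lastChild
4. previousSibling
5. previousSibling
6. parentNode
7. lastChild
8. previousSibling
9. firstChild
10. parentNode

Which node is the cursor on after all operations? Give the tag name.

Answer: article

Derivation:
After 1 (firstChild): img
After 2 (parentNode): article
After 3 (lastChild): body
After 4 (previousSibling): h3
After 5 (previousSibling): section
After 6 (parentNode): article
After 7 (lastChild): body
After 8 (previousSibling): h3
After 9 (firstChild): h3 (no-op, stayed)
After 10 (parentNode): article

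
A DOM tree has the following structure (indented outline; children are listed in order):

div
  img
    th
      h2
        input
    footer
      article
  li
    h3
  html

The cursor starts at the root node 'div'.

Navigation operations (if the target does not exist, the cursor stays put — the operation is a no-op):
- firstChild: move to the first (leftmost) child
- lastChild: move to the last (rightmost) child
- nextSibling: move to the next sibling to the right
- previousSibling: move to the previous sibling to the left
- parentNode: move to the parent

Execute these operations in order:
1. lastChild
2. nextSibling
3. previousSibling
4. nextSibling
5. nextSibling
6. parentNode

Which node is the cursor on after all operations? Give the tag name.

Answer: div

Derivation:
After 1 (lastChild): html
After 2 (nextSibling): html (no-op, stayed)
After 3 (previousSibling): li
After 4 (nextSibling): html
After 5 (nextSibling): html (no-op, stayed)
After 6 (parentNode): div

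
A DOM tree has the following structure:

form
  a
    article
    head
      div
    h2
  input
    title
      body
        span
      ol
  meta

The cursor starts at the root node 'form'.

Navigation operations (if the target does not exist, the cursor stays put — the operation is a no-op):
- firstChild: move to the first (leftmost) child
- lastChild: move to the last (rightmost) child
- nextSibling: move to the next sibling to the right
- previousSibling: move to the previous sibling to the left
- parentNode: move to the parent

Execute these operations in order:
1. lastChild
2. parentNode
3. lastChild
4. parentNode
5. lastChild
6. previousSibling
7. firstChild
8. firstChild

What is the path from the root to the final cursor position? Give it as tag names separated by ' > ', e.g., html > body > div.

Answer: form > input > title > body

Derivation:
After 1 (lastChild): meta
After 2 (parentNode): form
After 3 (lastChild): meta
After 4 (parentNode): form
After 5 (lastChild): meta
After 6 (previousSibling): input
After 7 (firstChild): title
After 8 (firstChild): body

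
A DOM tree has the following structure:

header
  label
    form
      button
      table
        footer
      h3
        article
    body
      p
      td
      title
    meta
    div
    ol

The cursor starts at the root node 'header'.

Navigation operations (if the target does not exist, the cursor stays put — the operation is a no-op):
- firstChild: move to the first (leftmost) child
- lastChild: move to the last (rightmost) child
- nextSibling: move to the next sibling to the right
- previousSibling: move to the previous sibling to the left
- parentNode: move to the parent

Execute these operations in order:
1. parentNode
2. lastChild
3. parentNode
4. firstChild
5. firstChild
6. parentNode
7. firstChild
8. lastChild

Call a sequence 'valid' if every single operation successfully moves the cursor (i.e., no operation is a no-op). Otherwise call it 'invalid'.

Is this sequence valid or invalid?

After 1 (parentNode): header (no-op, stayed)
After 2 (lastChild): label
After 3 (parentNode): header
After 4 (firstChild): label
After 5 (firstChild): form
After 6 (parentNode): label
After 7 (firstChild): form
After 8 (lastChild): h3

Answer: invalid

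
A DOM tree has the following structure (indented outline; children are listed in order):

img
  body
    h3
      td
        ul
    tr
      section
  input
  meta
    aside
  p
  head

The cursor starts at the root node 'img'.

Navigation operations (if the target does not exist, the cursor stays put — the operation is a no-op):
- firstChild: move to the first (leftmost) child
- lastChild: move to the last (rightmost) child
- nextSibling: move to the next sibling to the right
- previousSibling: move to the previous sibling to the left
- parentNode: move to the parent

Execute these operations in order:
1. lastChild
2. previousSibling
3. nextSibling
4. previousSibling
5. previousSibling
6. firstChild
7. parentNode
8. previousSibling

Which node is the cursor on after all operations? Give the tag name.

Answer: input

Derivation:
After 1 (lastChild): head
After 2 (previousSibling): p
After 3 (nextSibling): head
After 4 (previousSibling): p
After 5 (previousSibling): meta
After 6 (firstChild): aside
After 7 (parentNode): meta
After 8 (previousSibling): input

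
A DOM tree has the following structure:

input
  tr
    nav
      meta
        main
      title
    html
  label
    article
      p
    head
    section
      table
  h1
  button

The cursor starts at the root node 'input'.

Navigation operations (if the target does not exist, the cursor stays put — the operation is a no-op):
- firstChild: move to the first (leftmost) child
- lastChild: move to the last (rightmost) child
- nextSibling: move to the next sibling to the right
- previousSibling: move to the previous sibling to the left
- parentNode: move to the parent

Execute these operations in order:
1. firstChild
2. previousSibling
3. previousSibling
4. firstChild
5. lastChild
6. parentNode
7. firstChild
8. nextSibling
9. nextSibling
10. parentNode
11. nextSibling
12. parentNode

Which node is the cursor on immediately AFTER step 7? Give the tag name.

After 1 (firstChild): tr
After 2 (previousSibling): tr (no-op, stayed)
After 3 (previousSibling): tr (no-op, stayed)
After 4 (firstChild): nav
After 5 (lastChild): title
After 6 (parentNode): nav
After 7 (firstChild): meta

Answer: meta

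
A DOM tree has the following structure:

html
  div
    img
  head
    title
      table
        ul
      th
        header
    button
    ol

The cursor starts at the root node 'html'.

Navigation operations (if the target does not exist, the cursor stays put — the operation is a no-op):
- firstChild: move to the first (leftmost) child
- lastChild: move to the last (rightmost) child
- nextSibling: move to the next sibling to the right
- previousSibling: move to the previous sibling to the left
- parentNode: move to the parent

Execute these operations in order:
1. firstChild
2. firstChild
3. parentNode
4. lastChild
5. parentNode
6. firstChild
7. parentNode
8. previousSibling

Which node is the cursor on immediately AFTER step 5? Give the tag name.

Answer: div

Derivation:
After 1 (firstChild): div
After 2 (firstChild): img
After 3 (parentNode): div
After 4 (lastChild): img
After 5 (parentNode): div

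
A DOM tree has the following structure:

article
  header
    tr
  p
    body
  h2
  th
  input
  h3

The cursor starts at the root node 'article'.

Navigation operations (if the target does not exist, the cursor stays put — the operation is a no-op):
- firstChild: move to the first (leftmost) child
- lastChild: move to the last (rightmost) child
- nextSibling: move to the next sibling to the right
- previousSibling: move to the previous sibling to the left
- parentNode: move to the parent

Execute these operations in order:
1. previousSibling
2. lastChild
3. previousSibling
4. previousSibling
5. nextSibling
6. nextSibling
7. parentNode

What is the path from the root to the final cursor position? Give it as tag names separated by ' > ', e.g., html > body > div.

Answer: article

Derivation:
After 1 (previousSibling): article (no-op, stayed)
After 2 (lastChild): h3
After 3 (previousSibling): input
After 4 (previousSibling): th
After 5 (nextSibling): input
After 6 (nextSibling): h3
After 7 (parentNode): article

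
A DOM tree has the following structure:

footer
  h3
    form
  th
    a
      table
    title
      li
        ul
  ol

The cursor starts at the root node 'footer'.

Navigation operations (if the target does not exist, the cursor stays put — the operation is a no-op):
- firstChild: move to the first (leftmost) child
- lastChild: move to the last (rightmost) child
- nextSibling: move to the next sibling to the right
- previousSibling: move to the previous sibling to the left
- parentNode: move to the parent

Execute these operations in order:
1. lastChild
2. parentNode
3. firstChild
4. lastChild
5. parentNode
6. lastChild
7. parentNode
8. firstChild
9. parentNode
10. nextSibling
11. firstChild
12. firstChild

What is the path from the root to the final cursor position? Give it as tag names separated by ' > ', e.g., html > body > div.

Answer: footer > th > a > table

Derivation:
After 1 (lastChild): ol
After 2 (parentNode): footer
After 3 (firstChild): h3
After 4 (lastChild): form
After 5 (parentNode): h3
After 6 (lastChild): form
After 7 (parentNode): h3
After 8 (firstChild): form
After 9 (parentNode): h3
After 10 (nextSibling): th
After 11 (firstChild): a
After 12 (firstChild): table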